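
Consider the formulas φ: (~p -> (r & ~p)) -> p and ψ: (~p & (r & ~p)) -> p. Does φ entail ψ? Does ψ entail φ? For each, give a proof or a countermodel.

Equivalent; both directions hold.

[⇒] Assume the antecedent. If p is true, (~p & (r & ~p)) -> p reduces to true regardless of the other variables. If p is false, the antecedent forces (p = F, r = F), and (~p & (r & ~p)) -> p holds there. Either way (~p & (r & ~p)) -> p holds.

[⇐] Assume the antecedent. If p is true, (~p -> (r & ~p)) -> p reduces to true regardless of the other variables. If p is false, the antecedent forces (p = F, r = F), and (~p -> (r & ~p)) -> p holds there. Either way (~p -> (r & ~p)) -> p holds.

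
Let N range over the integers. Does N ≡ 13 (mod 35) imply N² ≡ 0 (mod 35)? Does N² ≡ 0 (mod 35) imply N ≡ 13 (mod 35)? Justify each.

Forward direction. This fails: take N = 13. Then 13 ≡ 13 (mod 35), but 13² = 169 ≡ 29 (mod 35), not 0.

Converse. This fails: take N = 0. Then 0² = 0 ≡ 0 (mod 35), yet 0 ≡ 0 (mod 35), not 13.

Neither direction holds.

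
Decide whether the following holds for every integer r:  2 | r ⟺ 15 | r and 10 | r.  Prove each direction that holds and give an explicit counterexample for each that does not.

Only the converse holds.

(⟸) Suppose 15 ∣ r and 10 ∣ r. Any common multiple of 15 and 10 is a multiple of their lcm; here lcm(15, 10) = 15·10/gcd(15, 10) = 150/5 = 30, so 30 ∣ r. Since 2 ∣ 30, it follows that 2 ∣ r.

(⟹) This fails: take r = 2. Certainly 2 ∣ 2, but 15 ∤ 2.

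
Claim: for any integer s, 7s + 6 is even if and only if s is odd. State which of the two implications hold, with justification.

Forward direction. This fails: s = 0 gives 7s + 6 = 6, which is even, but 0 is even, not odd.

Converse. This also fails: s = 1 is odd, but 7s + 6 = 13 is odd, not even.

Neither implication holds.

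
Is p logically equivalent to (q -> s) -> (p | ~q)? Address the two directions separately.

[⇒] Assume the antecedent. If s is true, the antecedent forces (s = T, p = T, q = F) or (s = T, p = T, q = T), and (q -> s) -> (p | ~q) holds there. If s is false, (q -> s) -> (p | ~q) reduces to true regardless of the other variables. Either way (q -> s) -> (p | ~q) holds.

[⇐] This fails. Under s = F, p = F, q = F, the left side is false but the right side is true.

Not equivalent: only (⇒) holds.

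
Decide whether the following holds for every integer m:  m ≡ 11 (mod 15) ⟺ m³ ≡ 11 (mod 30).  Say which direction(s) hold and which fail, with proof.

Not equivalent: only (⇐) holds.

[⇐] The residues r modulo 30 with r³ ≡ 11 (mod 30) are exactly {11}, and each is ≡ 11 (mod 15).

[⇒] This fails: take m = 26. Then 26 ≡ 11 (mod 15), but 26³ = 17576 ≡ 26 (mod 30), not 11.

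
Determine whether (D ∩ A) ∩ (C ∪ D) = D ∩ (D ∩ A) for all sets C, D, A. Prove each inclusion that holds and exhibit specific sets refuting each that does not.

(⟹) Let x ∈ (D ∩ A) ∩ (C ∪ D). Then either x ∈ D ∩ A and x ∉ C; or x ∈ C ∩ D ∩ A. In each case x ∈ D ∩ (D ∩ A), so (D ∩ A) ∩ (C ∪ D) ⊆ D ∩ (D ∩ A).

(⟸) Let x ∈ D ∩ (D ∩ A). Then either x ∈ D ∩ A and x ∉ C; or x ∈ C ∩ D ∩ A. In each case x ∈ (D ∩ A) ∩ (C ∪ D), so D ∩ (D ∩ A) ⊆ (D ∩ A) ∩ (C ∪ D).

Both inclusions hold; the sets are equal.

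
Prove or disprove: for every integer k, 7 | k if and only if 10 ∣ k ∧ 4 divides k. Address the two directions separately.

(⇒) This fails: take k = 7. Certainly 7 ∣ 7, but 10 ∤ 7.

(⇐) This fails: take k = 20. Both 10 ∣ 20 and 4 ∣ 20, yet 20 is not a multiple of 7 (since 20 = 2·7 + 6), so 7 ∤ 20.

Neither implication holds.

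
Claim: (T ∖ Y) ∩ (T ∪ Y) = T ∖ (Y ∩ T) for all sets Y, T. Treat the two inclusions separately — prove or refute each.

Both inclusions hold.

(⊆) Let x ∈ (T ∖ Y) ∩ (T ∪ Y). Then x ∈ T and x ∉ Y, from which x ∈ T ∖ (Y ∩ T).

(⊇) Let x ∈ T ∖ (Y ∩ T). Then x ∈ T and x ∉ Y, from which x ∈ (T ∖ Y) ∩ (T ∪ Y).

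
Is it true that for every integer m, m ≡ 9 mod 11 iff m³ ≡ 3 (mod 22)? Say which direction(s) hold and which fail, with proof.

Forward direction. This fails: take m = 20. Then 20 ≡ 9 (mod 11), but 20³ = 8000 ≡ 14 (mod 22), not 3.

Converse. The residues r modulo 22 with r³ ≡ 3 (mod 22) are exactly {9}, and each is ≡ 9 (mod 11).

(⇒) fails; (⇐) holds.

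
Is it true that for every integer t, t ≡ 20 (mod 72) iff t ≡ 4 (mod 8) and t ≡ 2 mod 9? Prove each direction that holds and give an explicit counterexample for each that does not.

[⇐] If t ≡ 4 (mod 8) and t ≡ 2 (mod 9), then by the Chinese remainder theorem t ≡ 20 (mod 72). This is exactly t ≡ 20 (mod 72).

[⇒] Suppose t ≡ 20 (mod 72); write t = 72j + 20. Since 8 ∣ 72, reducing mod 8 gives t ≡ 20 ≡ 4 (mod 8); since 9 ∣ 72, reducing mod 9 gives t ≡ 20 ≡ 2 (mod 9).

Both directions hold.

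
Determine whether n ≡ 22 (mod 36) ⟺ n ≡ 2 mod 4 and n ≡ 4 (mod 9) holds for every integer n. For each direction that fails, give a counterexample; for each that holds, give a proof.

Converse. If n ≡ 2 (mod 4) and n ≡ 4 (mod 9), then by the Chinese remainder theorem n ≡ 22 (mod 36). This is exactly n ≡ 22 (mod 36).

Forward direction. Suppose n ≡ 22 (mod 36); write n = 36j + 22. Since 4 ∣ 36, reducing mod 4 gives n ≡ 22 ≡ 2 (mod 4); since 9 ∣ 36, reducing mod 9 gives n ≡ 22 ≡ 4 (mod 9).

The biconditional holds.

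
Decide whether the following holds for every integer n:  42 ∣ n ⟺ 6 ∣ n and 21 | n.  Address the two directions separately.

Both implications hold.

[⇐] Suppose 6 ∣ n and 21 ∣ n. Any common multiple of 6 and 21 is a multiple of their lcm; here lcm(6, 21) = 6·21/gcd(6, 21) = 126/3 = 42, so 42 ∣ n.

[⇒] If 42 ∣ n, write n = 42q. Since 42 = 7·6, n = 6·(7q), so 6 ∣ n; and since 42 = 2·21, n = 21·(2q), so 21 ∣ n.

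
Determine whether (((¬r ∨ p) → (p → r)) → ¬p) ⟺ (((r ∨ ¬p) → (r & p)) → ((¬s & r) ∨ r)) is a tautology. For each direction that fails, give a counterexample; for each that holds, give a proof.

Forward direction. This fails. Under p = T, s = F, r = F, the left side is true but the right side is false.

Converse. This fails. Under p = T, s = F, r = T, the left side is false but the right side is true.

Both directions fail.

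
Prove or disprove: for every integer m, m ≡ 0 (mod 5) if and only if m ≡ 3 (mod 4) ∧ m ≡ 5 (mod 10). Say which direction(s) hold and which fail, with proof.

Not equivalent: only (⇐) holds.

(⇐) If m ≡ 3 (mod 4) and m ≡ 5 (mod 10), then by the Chinese remainder theorem m ≡ 15 (mod 20). Since 15 ≡ 0 (mod 5) and 5 ∣ 20, we get m ≡ 0 (mod 5).

(⇒) This fails: m = 0 gives 0 ≡ 0 (mod 5) but 0 ≡ 0 (mod 4), so the conjunction on the right does not hold.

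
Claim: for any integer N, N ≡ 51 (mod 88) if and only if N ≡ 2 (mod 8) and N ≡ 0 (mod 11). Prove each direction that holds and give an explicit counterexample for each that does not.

(⇒) This fails: N = 51 gives 51 ≡ 51 (mod 88) but 51 ≡ 3 (mod 8), so the conjunction on the right does not hold.

(⇐) This fails: N = 66 satisfies both congruences on the right (66 ≡ 2 mod 8 and 66 ≡ 0 mod 11) yet 66 ≡ 66 (mod 88), not 51.

Neither implication holds.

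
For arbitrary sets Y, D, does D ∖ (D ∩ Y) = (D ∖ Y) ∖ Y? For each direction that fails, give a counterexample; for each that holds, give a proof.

Both inclusions hold; the sets are equal.

(⟹) Let x ∈ D ∖ (D ∩ Y). Then x ∈ D and x ∉ Y, from which x ∈ (D ∖ Y) ∖ Y.

(⟸) Let x ∈ (D ∖ Y) ∖ Y. Then x ∈ D and x ∉ Y, from which x ∈ D ∖ (D ∩ Y).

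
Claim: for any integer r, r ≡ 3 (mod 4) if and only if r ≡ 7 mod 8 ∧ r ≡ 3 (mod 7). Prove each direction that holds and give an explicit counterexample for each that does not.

(→) This fails: r = 3 gives 3 ≡ 3 (mod 4) but 3 ≡ 3 (mod 8), so the conjunction on the right does not hold.

(←) Conversely, if r ≡ 7 (mod 8) and r ≡ 3 (mod 7), then by the Chinese remainder theorem r ≡ 31 (mod 56). Since 31 ≡ 3 (mod 4) and 4 ∣ 56, we get r ≡ 3 (mod 4).

Only the reverse direction holds.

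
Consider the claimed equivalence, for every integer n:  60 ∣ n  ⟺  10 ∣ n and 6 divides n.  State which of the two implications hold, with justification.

(→) If 60 ∣ n, write n = 60q. Since 60 = 6·10, n = 10·(6q), so 10 ∣ n; and since 60 = 10·6, n = 6·(10q), so 6 ∣ n.

(←) This fails: take n = 30. Both 10 ∣ 30 and 6 ∣ 30, yet 30 is not a multiple of 60 (since 30 = 0·60 + 30), so 60 ∤ 30.

Only the forward direction holds.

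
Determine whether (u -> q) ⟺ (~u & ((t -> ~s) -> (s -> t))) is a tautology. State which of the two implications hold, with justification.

(←) Assume the antecedent. If u is true, the antecedent cannot hold. If u is false, u -> q reduces to true regardless of the other variables. Either way u -> q holds.

(→) This fails. Under s = T, u = F, t = F, q = F, the left side is true but the right side is false.

Only the converse holds.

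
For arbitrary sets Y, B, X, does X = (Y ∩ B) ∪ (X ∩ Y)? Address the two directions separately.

Neither inclusion holds.

(⊆) This inclusion fails. Take Y = ∅, B = ∅, X = {1}; then 1 ∈ X but 1 ∉ (Y ∩ B) ∪ (X ∩ Y).

(⊇) This inclusion fails. Take Y = {1}, B = {1}, X = ∅; then 1 ∈ (Y ∩ B) ∪ (X ∩ Y) but 1 ∉ X.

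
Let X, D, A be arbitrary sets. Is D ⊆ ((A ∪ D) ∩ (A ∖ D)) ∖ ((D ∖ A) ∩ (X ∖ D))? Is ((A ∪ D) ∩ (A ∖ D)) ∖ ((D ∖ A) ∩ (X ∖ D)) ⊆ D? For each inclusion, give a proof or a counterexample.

Neither inclusion holds.

Forward inclusion. This inclusion fails. Take X = ∅, D = {1}, A = ∅; then 1 ∈ D but 1 ∉ ((A ∪ D) ∩ (A ∖ D)) ∖ ((D ∖ A) ∩ (X ∖ D)).

Reverse inclusion. This inclusion fails. Take X = ∅, D = ∅, A = {1}; then 1 ∈ ((A ∪ D) ∩ (A ∖ D)) ∖ ((D ∖ A) ∩ (X ∖ D)) but 1 ∉ D.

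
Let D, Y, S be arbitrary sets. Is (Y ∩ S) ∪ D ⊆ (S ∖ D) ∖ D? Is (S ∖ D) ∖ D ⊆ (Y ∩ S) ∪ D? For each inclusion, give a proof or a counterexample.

(⊆) fails and (⊇) fails.

(⊆) This inclusion fails. Take D = {1}, Y = ∅, S = ∅; then 1 ∈ (Y ∩ S) ∪ D but 1 ∉ (S ∖ D) ∖ D.

(⊇) This inclusion fails. Take D = ∅, Y = ∅, S = {1}; then 1 ∈ (S ∖ D) ∖ D but 1 ∉ (Y ∩ S) ∪ D.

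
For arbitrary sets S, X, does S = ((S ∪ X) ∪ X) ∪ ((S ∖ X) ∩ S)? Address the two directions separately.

(⟸) This inclusion fails. Take S = ∅, X = {1}; then 1 ∈ ((S ∪ X) ∪ X) ∪ ((S ∖ X) ∩ S) but 1 ∉ S.

(⟹) Let x ∈ S. Then either x ∈ S and x ∉ X; or x ∈ S ∩ X. In each case x ∈ ((S ∪ X) ∪ X) ∪ ((S ∖ X) ∩ S), so S ⊆ ((S ∪ X) ∪ X) ∪ ((S ∖ X) ∩ S).

(⊆) holds; (⊇) fails.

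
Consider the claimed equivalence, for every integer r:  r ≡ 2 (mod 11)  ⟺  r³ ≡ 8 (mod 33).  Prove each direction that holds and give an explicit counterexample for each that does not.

(→) This fails: take r = 13. Then 13 ≡ 2 (mod 11), but 13³ = 2197 ≡ 19 (mod 33), not 8.

(←) Conversely, the residues r modulo 33 with r³ ≡ 8 (mod 33) are exactly {2}, and each is ≡ 2 (mod 11).

Only the converse holds.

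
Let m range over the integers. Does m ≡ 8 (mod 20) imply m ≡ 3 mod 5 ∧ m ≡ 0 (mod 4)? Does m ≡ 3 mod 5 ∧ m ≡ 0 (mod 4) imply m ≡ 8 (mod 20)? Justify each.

(→) Suppose m ≡ 8 (mod 20); write m = 20j + 8. Since 5 ∣ 20, reducing mod 5 gives m ≡ 8 ≡ 3 (mod 5); since 4 ∣ 20, reducing mod 4 gives m ≡ 8 ≡ 0 (mod 4).

(←) Conversely, if m ≡ 3 (mod 5) and m ≡ 0 (mod 4), then by the Chinese remainder theorem m ≡ 8 (mod 20). This is exactly m ≡ 8 (mod 20).

Both implications hold.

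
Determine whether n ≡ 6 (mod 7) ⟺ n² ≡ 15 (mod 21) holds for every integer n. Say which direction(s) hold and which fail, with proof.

(⇒) fails and (⇐) fails.

(→) This fails: take n = 13. Then 13 ≡ 6 (mod 7), but 13² = 169 ≡ 1 (mod 21), not 15.

(←) This fails: take n = 15. Then 15² = 225 ≡ 15 (mod 21), yet 15 ≡ 1 (mod 7), not 6.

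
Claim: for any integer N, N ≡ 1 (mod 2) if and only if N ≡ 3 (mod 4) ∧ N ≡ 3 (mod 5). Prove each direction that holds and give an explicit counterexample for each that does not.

(⇒) fails; (⇐) holds.

(⇒) This fails: N = 1 gives 1 ≡ 1 (mod 2) but 1 ≡ 1 (mod 4), so the conjunction on the right does not hold.

(⇐) Conversely, if N ≡ 3 (mod 4) and N ≡ 3 (mod 5), then by the Chinese remainder theorem N ≡ 3 (mod 20). Since 3 ≡ 1 (mod 2) and 2 ∣ 20, we get N ≡ 1 (mod 2).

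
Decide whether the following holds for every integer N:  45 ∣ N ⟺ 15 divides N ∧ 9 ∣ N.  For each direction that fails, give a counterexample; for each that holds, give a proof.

The biconditional holds.

(⟹) If 45 ∣ N, write N = 45q. Since 45 = 3·15, N = 15·(3q), so 15 ∣ N; and since 45 = 5·9, N = 9·(5q), so 9 ∣ N.

(⟸) Suppose 15 ∣ N and 9 ∣ N. Any common multiple of 15 and 9 is a multiple of their lcm; here lcm(15, 9) = 15·9/gcd(15, 9) = 135/3 = 45, so 45 ∣ N.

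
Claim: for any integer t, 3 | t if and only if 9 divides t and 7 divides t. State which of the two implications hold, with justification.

The forward direction fails; the converse holds.

(⇐) Suppose 9 ∣ t and 7 ∣ t. Any common multiple of 9 and 7 is a multiple of their lcm; here gcd(9, 7) = 1, so lcm(9, 7) = 9·7 = 63, so 63 ∣ t. Since 3 ∣ 63, it follows that 3 ∣ t.

(⇒) This fails: take t = 3. Certainly 3 ∣ 3, but 9 ∤ 3.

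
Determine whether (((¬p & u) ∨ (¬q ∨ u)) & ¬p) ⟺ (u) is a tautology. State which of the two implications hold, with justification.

Neither direction holds.

(⇒) This fails. Under p = F, q = F, u = F, the left side is true but the right side is false.

(⇐) This fails. Under p = T, q = F, u = T, the left side is false but the right side is true.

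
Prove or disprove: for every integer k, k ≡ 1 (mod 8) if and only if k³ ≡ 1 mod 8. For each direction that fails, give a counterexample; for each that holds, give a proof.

Both implications hold.

(⇐) For the converse, argue contrapositively. If k ≢ 1 (mod 8), then k is congruent to one of 0, 2, 3, 4, 5, 6, 7 modulo 8, and these give k³ ≡ 0, 0, 3, 0, 5, 0, 7 respectively — never 1.

(⇒) Suppose k ≡ 1 (mod 8). Write k = 8j + 1. Then (8j + 1)³ = 512j³ + 192j² + 24j + 1 = 8(64j³ + 24j² + 3j) + 1, so k³ ≡ 1 (mod 8).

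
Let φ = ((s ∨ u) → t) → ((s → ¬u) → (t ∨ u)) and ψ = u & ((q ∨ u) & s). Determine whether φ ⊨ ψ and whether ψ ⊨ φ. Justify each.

(⟹) This fails. Under t = T, u = F, s = F, q = F, the left side is true but the right side is false.

(⟸) Assume the antecedent. If t is true, the consequent reduces to true regardless of the other variables. If t is false, the antecedent forces (t = F, u = T, s = T, q = F) or (t = F, u = T, s = T, q = T), and the consequent holds there. Either way the consequent holds.

Only the reverse direction holds.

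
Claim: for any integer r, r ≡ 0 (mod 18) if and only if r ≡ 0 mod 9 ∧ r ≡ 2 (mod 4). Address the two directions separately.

Only the reverse direction holds.

(⟸) If r ≡ 0 (mod 9) and r ≡ 2 (mod 4), then by the Chinese remainder theorem r ≡ 18 (mod 36). Since 18 ≡ 0 (mod 18) and 18 ∣ 36, we get r ≡ 0 (mod 18).

(⟹) This fails: r = 0 gives 0 ≡ 0 (mod 18) but 0 ≡ 0 (mod 4), so the conjunction on the right does not hold.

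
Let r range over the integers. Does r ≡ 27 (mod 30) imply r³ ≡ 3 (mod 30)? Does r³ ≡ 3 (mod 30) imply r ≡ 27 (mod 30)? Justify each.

Converse. Suppose r³ ≡ 3 (mod 30). The only residue r in {0, …, 29} with r³ ≡ 3 (mod 30) is r = 27, so r ≡ 27 (mod 30).

Forward direction. Suppose r ≡ 27 (mod 30). Write r = 30j + 27. Then (30j + 27)³ = 27000j³ + 72900j² + 65610j + 19683 = 30(900j³ + 2430j² + 2187j + 656) + 3, so r³ ≡ 3 (mod 30).

Both implications hold.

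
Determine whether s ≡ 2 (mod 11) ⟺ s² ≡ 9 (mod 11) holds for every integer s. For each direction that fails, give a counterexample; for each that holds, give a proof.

[⇒] This fails: take s = 2. Then 2 ≡ 2 (mod 11), but 2² = 4 ≡ 4 (mod 11), not 9.

[⇐] This fails: take s = 3. Then 3² = 9 ≡ 9 (mod 11), yet 3 ≡ 3 (mod 11), not 2.

Neither direction holds.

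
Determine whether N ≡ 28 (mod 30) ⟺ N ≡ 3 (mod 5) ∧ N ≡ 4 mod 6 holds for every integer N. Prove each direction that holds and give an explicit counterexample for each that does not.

(⇐) If N ≡ 3 (mod 5) and N ≡ 4 (mod 6), then by the Chinese remainder theorem N ≡ 28 (mod 30). This is exactly N ≡ 28 (mod 30).

(⇒) Suppose N ≡ 28 (mod 30); write N = 30j + 28. Since 5 ∣ 30, reducing mod 5 gives N ≡ 28 ≡ 3 (mod 5); since 6 ∣ 30, reducing mod 6 gives N ≡ 28 ≡ 4 (mod 6).

Both directions hold; the statement is true.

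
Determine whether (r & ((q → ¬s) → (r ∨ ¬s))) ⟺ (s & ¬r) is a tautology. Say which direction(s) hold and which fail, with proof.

Neither direction holds.

(→) This fails. Under s = F, r = T, q = F, the left side is true but the right side is false.

(←) This fails. Under s = T, r = F, q = F, the left side is false but the right side is true.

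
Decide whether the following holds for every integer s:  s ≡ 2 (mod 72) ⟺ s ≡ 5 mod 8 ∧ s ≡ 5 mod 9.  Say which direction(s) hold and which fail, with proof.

(→) This fails: s = 2 gives 2 ≡ 2 (mod 72) but 2 ≡ 2 (mod 8), so the conjunction on the right does not hold.

(←) This fails: s = 5 satisfies both congruences on the right (5 ≡ 5 mod 8 and 5 ≡ 5 mod 9) yet 5 ≡ 5 (mod 72), not 2.

(⇒) fails and (⇐) fails.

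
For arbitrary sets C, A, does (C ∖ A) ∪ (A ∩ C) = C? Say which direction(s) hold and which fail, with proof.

The two sets are equal.

Forward inclusion. Let x ∈ (C ∖ A) ∪ (A ∩ C). Then either x ∈ C and x ∉ A; or x ∈ C ∩ A. In each case x ∈ C, so (C ∖ A) ∪ (A ∩ C) ⊆ C.

Reverse inclusion. Let x ∈ C. Then either x ∈ C and x ∉ A; or x ∈ C ∩ A. In each case x ∈ (C ∖ A) ∪ (A ∩ C), so C ⊆ (C ∖ A) ∪ (A ∩ C).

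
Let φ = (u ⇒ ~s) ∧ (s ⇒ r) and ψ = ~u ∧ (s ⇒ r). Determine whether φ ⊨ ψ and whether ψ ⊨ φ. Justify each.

Only the reverse direction holds.

(→) This fails. Under r = F, s = F, u = T, the left side is true but the right side is false.

(←) Assume the antecedent. If r is true, the antecedent forces (r = T, s = F, u = F) or (r = T, s = T, u = F), and (u ⇒ ~s) ∧ (s ⇒ r) holds there. If r is false, the antecedent forces (r = F, s = F, u = F), and (u ⇒ ~s) ∧ (s ⇒ r) holds there. Either way (u ⇒ ~s) ∧ (s ⇒ r) holds.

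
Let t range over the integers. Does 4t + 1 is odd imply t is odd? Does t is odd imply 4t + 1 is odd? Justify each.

Forward direction. This fails: take t = 0. Then 4t + 1 = 1, which is odd, yet t = 0 is even, not odd.

Converse. Suppose t is odd. Since 4 is even, 4t is even for every t, so 4t + 1 has the same parity as 1, which is odd. Hence 4t + 1 is odd.

Only the converse holds.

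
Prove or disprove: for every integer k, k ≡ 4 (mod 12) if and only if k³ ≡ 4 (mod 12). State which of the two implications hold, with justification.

(⇒) Suppose k ≡ 4 (mod 12). Write k = 12j + 4. Then (12j + 4)³ = 1728j³ + 1728j² + 576j + 64 = 12(144j³ + 144j² + 48j + 5) + 4, so k³ ≡ 4 (mod 12).

(⇐) This fails: take k = 10. Then 10³ = 1000 ≡ 4 (mod 12), yet 10 ≡ 10 (mod 12), not 4.

Only the forward implication holds.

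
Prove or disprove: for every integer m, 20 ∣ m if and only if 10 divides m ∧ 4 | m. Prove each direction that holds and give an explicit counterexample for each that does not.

[⇐] Suppose 10 ∣ m and 4 ∣ m. Any common multiple of 10 and 4 is a multiple of their lcm; here lcm(10, 4) = 10·4/gcd(10, 4) = 40/2 = 20, so 20 ∣ m.

[⇒] If 20 ∣ m, write m = 20q. Since 20 = 2·10, m = 10·(2q), so 10 ∣ m; and since 20 = 5·4, m = 4·(5q), so 4 ∣ m.

The biconditional holds.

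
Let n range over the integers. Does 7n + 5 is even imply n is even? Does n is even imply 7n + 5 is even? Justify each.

(⇒) fails and (⇐) fails.

(→) This fails: n = 7 gives 7n + 5 = 54, which is even, but 7 is odd, not even.

(←) This also fails: n = 2 is even, but 7n + 5 = 19 is odd, not even.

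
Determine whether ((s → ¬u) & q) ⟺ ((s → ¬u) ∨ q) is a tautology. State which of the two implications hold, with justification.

The forward direction holds; the converse fails.

Converse. This fails. Under s = F, u = F, q = F, the left side is false but the right side is true.

Forward direction. Assume the antecedent. If s is true, the antecedent forces (s = T, u = F, q = T), and (s → ¬u) ∨ q holds there. If s is false, (s → ¬u) ∨ q reduces to true regardless of the other variables. Either way (s → ¬u) ∨ q holds.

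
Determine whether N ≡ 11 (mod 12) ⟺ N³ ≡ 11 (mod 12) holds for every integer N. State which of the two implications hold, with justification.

Both implications hold.

[⇒] Suppose N ≡ 11 (mod 12). Write N = 12j + 11. Then (12j + 11)³ = 1728j³ + 4752j² + 4356j + 1331 = 12(144j³ + 396j² + 363j + 110) + 11, so N³ ≡ 11 (mod 12).

[⇐] Conversely, suppose N³ ≡ 11 (mod 12). The only residue r in {0, …, 11} with r³ ≡ 11 (mod 12) is r = 11, so N ≡ 11 (mod 12).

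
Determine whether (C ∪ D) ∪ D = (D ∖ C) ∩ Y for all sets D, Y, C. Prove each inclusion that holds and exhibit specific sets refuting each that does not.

(⊆) fails; (⊇) holds.

(⟹) This inclusion fails. Take D = {1}, Y = ∅, C = ∅; then 1 ∈ (C ∪ D) ∪ D but 1 ∉ (D ∖ C) ∩ Y.

(⟸) Let x ∈ (D ∖ C) ∩ Y. Then x ∈ D ∩ Y and x ∉ C, from which x ∈ (C ∪ D) ∪ D.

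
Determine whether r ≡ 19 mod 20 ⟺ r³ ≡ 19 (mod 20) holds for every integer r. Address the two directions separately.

Forward direction. Suppose r ≡ 19 mod 20. Write r = 20j + 19. Then (20j + 19)³ = 8000j³ + 22800j² + 21660j + 6859 = 20(400j³ + 1140j² + 1083j + 342) + 19, so r³ ≡ 19 (mod 20).

Converse. Suppose r³ ≡ 19 (mod 20). The only residue r in {0, …, 19} with r³ ≡ 19 (mod 20) is r = 19, so r ≡ 19 (mod 20).

Both directions hold.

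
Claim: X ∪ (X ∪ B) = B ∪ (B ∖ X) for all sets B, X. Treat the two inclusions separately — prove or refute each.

Forward inclusion. This inclusion fails. Take B = ∅, X = {1}; then 1 ∈ X ∪ (X ∪ B) but 1 ∉ B ∪ (B ∖ X).

Reverse inclusion. Let x ∈ B ∪ (B ∖ X). Then either x ∈ B and x ∉ X; or x ∈ B ∩ X. In each case x ∈ X ∪ (X ∪ B), so B ∪ (B ∖ X) ⊆ X ∪ (X ∪ B).

(⊆) fails; (⊇) holds.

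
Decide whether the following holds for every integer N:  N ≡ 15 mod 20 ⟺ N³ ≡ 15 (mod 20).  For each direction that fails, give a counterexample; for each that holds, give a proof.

(→) Suppose N ≡ 15 mod 20. Write N = 20j + 15. Then (20j + 15)³ = 8000j³ + 18000j² + 13500j + 3375 = 20(400j³ + 900j² + 675j + 168) + 15, so N³ ≡ 15 (mod 20).

(←) Conversely, suppose N³ ≡ 15 (mod 20). The only residue r in {0, …, 19} with r³ ≡ 15 (mod 20) is r = 15, so N ≡ 15 (mod 20).

The biconditional holds.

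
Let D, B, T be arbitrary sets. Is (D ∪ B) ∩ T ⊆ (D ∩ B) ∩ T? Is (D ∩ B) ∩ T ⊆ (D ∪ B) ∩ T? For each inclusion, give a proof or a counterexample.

(⊆) This inclusion fails. Take D = {1}, B = ∅, T = {1}; then 1 ∈ (D ∪ B) ∩ T but 1 ∉ (D ∩ B) ∩ T.

(⊇) Let x ∈ (D ∩ B) ∩ T. Then x ∈ D ∩ B ∩ T, from which x ∈ (D ∪ B) ∩ T.

(⊆) fails; (⊇) holds.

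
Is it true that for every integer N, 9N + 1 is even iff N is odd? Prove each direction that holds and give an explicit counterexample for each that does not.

Both directions hold; the statement is true.

(⟸) Suppose N is odd; write N = 2j + 1. Then 9N + 1 = 9·(2j + 1) + 1 = 2·9j + 10, which is even.

(⟹) Suppose 9N + 1 is even. Since 9 is odd, 9N and N have the same parity, so 9N + 1 ≡ N + 1 (mod 2). As 1 is odd, 9N + 1 is even exactly when N is odd. Thus N is odd.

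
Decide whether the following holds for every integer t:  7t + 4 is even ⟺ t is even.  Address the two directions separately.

Both directions hold; the statement is true.

(⇒) Suppose 7t + 4 is even. Since 7 is odd, 7t and t have the same parity, so 7t + 4 ≡ t + 4 (mod 2). As 4 is even, 7t + 4 is even exactly when t is even. Thus t is even.

(⇐) Conversely, suppose t is even; write t = 2j. Then 7t + 4 = 7·(2j) + 4 = 2·7j + 4, which is even.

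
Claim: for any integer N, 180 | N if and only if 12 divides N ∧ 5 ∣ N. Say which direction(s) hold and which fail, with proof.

The forward direction holds; the converse fails.

(⟸) This fails: take N = 60. Both 12 ∣ 60 and 5 ∣ 60, yet 60 is not a multiple of 180 (since 60 = 0·180 + 60), so 180 ∤ 60.

(⟹) If 180 ∣ N, write N = 180q. Since 180 = 15·12, N = 12·(15q), so 12 ∣ N; and since 180 = 36·5, N = 5·(36q), so 5 ∣ N.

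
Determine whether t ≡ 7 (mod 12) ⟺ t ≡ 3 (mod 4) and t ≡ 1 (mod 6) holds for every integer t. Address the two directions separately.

(⇒) Suppose t ≡ 7 (mod 12); write t = 12j + 7. Since 4 ∣ 12, reducing mod 4 gives t ≡ 7 ≡ 3 (mod 4); since 6 ∣ 12, reducing mod 6 gives t ≡ 7 ≡ 1 (mod 6).

(⇐) Conversely, if t ≡ 3 (mod 4) and t ≡ 1 (mod 6), then by the Chinese remainder theorem t ≡ 7 (mod 12). This is exactly t ≡ 7 (mod 12).

Both directions hold; the statement is true.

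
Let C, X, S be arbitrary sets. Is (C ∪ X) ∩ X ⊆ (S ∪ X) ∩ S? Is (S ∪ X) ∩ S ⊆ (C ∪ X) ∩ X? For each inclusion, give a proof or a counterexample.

(⊆) fails and (⊇) fails.

(⊆) This inclusion fails. Take C = ∅, X = {1}, S = ∅; then 1 ∈ (C ∪ X) ∩ X but 1 ∉ (S ∪ X) ∩ S.

(⊇) This inclusion fails. Take C = ∅, X = ∅, S = {1}; then 1 ∈ (S ∪ X) ∩ S but 1 ∉ (C ∪ X) ∩ X.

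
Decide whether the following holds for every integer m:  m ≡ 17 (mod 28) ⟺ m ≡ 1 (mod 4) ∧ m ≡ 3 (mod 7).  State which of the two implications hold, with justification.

(←) If m ≡ 1 (mod 4) and m ≡ 3 (mod 7), then by the Chinese remainder theorem m ≡ 17 (mod 28). This is exactly m ≡ 17 (mod 28).

(→) Suppose m ≡ 17 (mod 28); write m = 28j + 17. Since 4 ∣ 28, reducing mod 4 gives m ≡ 17 ≡ 1 (mod 4); since 7 ∣ 28, reducing mod 7 gives m ≡ 17 ≡ 3 (mod 7).

Both implications hold.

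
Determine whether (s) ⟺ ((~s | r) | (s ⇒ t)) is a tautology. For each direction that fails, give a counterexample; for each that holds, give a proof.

Neither direction holds.

(⇒) This fails. Under t = F, s = T, r = F, the left side is true but the right side is false.

(⇐) This fails. Under t = F, s = F, r = F, the left side is false but the right side is true.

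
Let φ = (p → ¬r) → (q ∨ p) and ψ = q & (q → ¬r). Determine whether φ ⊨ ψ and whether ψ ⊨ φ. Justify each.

(⇒) This fails. Under r = T, q = T, p = F, the left side is true but the right side is false.

(⇐) Assume the antecedent. If r is true, the antecedent cannot hold. If r is false, the antecedent forces (r = F, q = T, p = F) or (r = F, q = T, p = T), and (p → ¬r) → (q ∨ p) holds there. Either way (p → ¬r) → (q ∨ p) holds.

Not equivalent: only (⇐) holds.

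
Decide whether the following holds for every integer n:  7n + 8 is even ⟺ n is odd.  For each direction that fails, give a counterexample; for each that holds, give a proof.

Neither implication holds.

Forward direction. This fails: n = 4 gives 7n + 8 = 36, which is even, but 4 is even, not odd.

Converse. This also fails: n = 7 is odd, but 7n + 8 = 57 is odd, not even.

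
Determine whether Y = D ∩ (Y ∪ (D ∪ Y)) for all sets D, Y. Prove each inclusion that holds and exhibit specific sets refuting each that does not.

Forward inclusion. This inclusion fails. Take D = ∅, Y = {1}; then 1 ∈ Y but 1 ∉ D ∩ (Y ∪ (D ∪ Y)).

Reverse inclusion. This inclusion fails. Take D = {1}, Y = ∅; then 1 ∈ D ∩ (Y ∪ (D ∪ Y)) but 1 ∉ Y.

Neither inclusion holds.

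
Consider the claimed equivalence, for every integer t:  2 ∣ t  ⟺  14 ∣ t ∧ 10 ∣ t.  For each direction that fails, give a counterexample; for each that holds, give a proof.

(⇒) fails; (⇐) holds.

(→) This fails: take t = 2. Certainly 2 ∣ 2, but 14 ∤ 2.

(←) Suppose 14 ∣ t and 10 ∣ t. Any common multiple of 14 and 10 is a multiple of their lcm; here lcm(14, 10) = 14·10/gcd(14, 10) = 140/2 = 70, so 70 ∣ t. Since 2 ∣ 70, it follows that 2 ∣ t.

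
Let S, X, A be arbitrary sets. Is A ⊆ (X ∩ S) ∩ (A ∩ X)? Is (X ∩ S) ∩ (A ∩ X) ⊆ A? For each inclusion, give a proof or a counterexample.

(⊇) Let x ∈ (X ∩ S) ∩ (A ∩ X). Then x ∈ S ∩ X ∩ A, from which x ∈ A.

(⊆) This inclusion fails. Take S = ∅, X = ∅, A = {1}; then 1 ∈ A but 1 ∉ (X ∩ S) ∩ (A ∩ X).

(⊆) fails; (⊇) holds.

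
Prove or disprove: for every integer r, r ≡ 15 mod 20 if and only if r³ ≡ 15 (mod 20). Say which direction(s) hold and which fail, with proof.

Both directions hold; the statement is true.

(⇒) Suppose r ≡ 15 mod 20. Write r = 20j + 15. Then (20j + 15)³ = 8000j³ + 18000j² + 13500j + 3375 = 20(400j³ + 900j² + 675j + 168) + 15, so r³ ≡ 15 (mod 20).

(⇐) Conversely, suppose r³ ≡ 15 (mod 20). The only residue r in {0, …, 19} with r³ ≡ 15 (mod 20) is r = 15, so r ≡ 15 (mod 20).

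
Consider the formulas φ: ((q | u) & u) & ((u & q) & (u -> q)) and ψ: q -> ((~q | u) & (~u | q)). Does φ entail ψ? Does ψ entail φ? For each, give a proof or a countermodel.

Not equivalent: only (⇒) holds.

Forward direction. Assume the antecedent. If u is true, q -> ((~q | u) & (~u | q)) reduces to true regardless of the other variables. If u is false, the antecedent cannot hold. Either way q -> ((~q | u) & (~u | q)) holds.

Converse. This fails. Under u = F, q = F, the left side is false but the right side is true.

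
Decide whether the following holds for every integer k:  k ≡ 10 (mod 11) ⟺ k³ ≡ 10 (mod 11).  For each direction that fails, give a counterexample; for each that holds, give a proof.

The biconditional holds.

(⇒) Suppose k ≡ 10 (mod 11). Write k = 11j + 10. Then (11j + 10)³ = 1331j³ + 3630j² + 3300j + 1000 = 11(121j³ + 330j² + 300j + 90) + 10, so k³ ≡ 10 (mod 11).

(⇐) For the converse, argue contrapositively. If k ≢ 10 (mod 11), then k is congruent to one of 0, 1, 2, 3, 4, 5, 6, 7, 8, 9 modulo 11, and these give k³ ≡ 0, 1, 8, 5, 9, 4, 7, 2, 6, 3 respectively — never 10.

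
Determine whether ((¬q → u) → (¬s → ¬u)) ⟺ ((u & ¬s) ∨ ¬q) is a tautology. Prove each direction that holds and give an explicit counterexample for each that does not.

(→) This fails. Under u = F, s = F, q = T, the left side is true but the right side is false.

(←) This fails. Under u = T, s = F, q = F, the left side is false but the right side is true.

(⇒) fails and (⇐) fails.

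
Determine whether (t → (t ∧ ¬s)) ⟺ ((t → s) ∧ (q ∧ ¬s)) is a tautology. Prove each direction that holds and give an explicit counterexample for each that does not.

(⇒) fails; (⇐) holds.

(→) This fails. Under q = F, s = F, t = F, the left side is true but the right side is false.

(←) Assume the antecedent. If q is true, the antecedent forces (q = T, s = F, t = F), and t → (t ∧ ¬s) holds there. If q is false, the antecedent cannot hold. Either way t → (t ∧ ¬s) holds.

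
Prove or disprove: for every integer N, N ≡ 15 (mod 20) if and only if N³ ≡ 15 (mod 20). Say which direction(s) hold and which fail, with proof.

Both implications hold.

[⇒] Suppose N ≡ 15 (mod 20). Write N = 20j + 15. Then (20j + 15)³ = 8000j³ + 18000j² + 13500j + 3375 = 20(400j³ + 900j² + 675j + 168) + 15, so N³ ≡ 15 (mod 20).

[⇐] Conversely, suppose N³ ≡ 15 (mod 20). The only residue r in {0, …, 19} with r³ ≡ 15 (mod 20) is r = 15, so N ≡ 15 (mod 20).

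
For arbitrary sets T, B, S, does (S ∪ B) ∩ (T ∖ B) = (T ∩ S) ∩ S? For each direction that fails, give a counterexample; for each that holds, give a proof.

(⟹) Let x ∈ (S ∪ B) ∩ (T ∖ B). Then x ∈ T ∩ S and x ∉ B, from which x ∈ (T ∩ S) ∩ S.

(⟸) This inclusion fails. Take T = {1}, B = {1}, S = {1}; then 1 ∈ (T ∩ S) ∩ S but 1 ∉ (S ∪ B) ∩ (T ∖ B).

The sets are not equal: only the forward inclusion holds.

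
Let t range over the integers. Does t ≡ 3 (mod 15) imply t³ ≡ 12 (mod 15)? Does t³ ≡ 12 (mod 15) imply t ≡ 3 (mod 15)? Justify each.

Both implications hold.

(⇒) Suppose t ≡ 3 (mod 15). Write t = 15j + 3. Then (15j + 3)³ = 3375j³ + 2025j² + 405j + 27 = 15(225j³ + 135j² + 27j + 1) + 12, so t³ ≡ 12 (mod 15).

(⇐) Conversely, suppose t³ ≡ 12 (mod 15). The only residue r in {0, …, 14} with r³ ≡ 12 (mod 15) is r = 3, so t ≡ 3 (mod 15).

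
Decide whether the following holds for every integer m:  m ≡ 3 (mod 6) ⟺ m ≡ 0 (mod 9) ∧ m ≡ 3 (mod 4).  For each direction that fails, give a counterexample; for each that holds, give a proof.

(⇒) fails; (⇐) holds.

Forward direction. This fails: m = 33 gives 33 ≡ 3 (mod 6) but 33 ≡ 6 (mod 9), so the conjunction on the right does not hold.

Converse. If m ≡ 0 (mod 9) and m ≡ 3 (mod 4), then by the Chinese remainder theorem m ≡ 27 (mod 36). Since 27 ≡ 3 (mod 6) and 6 ∣ 36, we get m ≡ 3 (mod 6).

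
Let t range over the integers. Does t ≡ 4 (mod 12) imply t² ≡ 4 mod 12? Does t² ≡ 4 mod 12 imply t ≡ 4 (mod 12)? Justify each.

(⟹) Suppose t ≡ 4 (mod 12). Write t = 12j + 4. Then (12j + 4)² = 144j² + 96j + 16 = 12(12j² + 8j + 1) + 4, so t² ≡ 4 (mod 12).

(⟸) This fails: take t = 2. Then 2² = 4 ≡ 4 (mod 12), yet 2 ≡ 2 (mod 12), not 4.

(⇒) holds; (⇐) fails.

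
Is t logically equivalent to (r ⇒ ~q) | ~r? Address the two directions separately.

(→) This fails. Under t = T, r = T, q = T, the left side is true but the right side is false.

(←) This fails. Under t = F, r = F, q = F, the left side is false but the right side is true.

Neither direction holds.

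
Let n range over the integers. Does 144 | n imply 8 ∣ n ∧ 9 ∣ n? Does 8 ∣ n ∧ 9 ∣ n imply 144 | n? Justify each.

The forward direction holds; the converse fails.

(⇒) If 144 ∣ n, write n = 144q. Since 144 = 18·8, n = 8·(18q), so 8 ∣ n; and since 144 = 16·9, n = 9·(16q), so 9 ∣ n.

(⇐) This fails: take n = 72. Both 8 ∣ 72 and 9 ∣ 72, yet 72 is not a multiple of 144 (since 72 = 0·144 + 72), so 144 ∤ 72.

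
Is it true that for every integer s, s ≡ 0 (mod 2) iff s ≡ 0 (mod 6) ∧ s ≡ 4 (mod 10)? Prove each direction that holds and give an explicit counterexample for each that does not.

(⇒) This fails: s = 0 gives 0 ≡ 0 (mod 2) but 0 ≡ 0 (mod 10), so the conjunction on the right does not hold.

(⇐) Conversely, if s ≡ 0 (mod 6) and s ≡ 4 (mod 10), then by the Chinese remainder theorem s ≡ 24 (mod 30). Since 24 ≡ 0 (mod 2) and 2 ∣ 30, we get s ≡ 0 (mod 2).

(⇒) fails; (⇐) holds.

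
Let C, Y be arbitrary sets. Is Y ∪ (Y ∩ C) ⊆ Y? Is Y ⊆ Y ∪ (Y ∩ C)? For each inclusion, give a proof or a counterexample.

Both inclusions hold; the sets are equal.

(⊆) Let x ∈ Y ∪ (Y ∩ C). Then either x ∈ Y and x ∉ C; or x ∈ C ∩ Y. In each case x ∈ Y, so Y ∪ (Y ∩ C) ⊆ Y.

(⊇) Let x ∈ Y. Then either x ∈ Y and x ∉ C; or x ∈ C ∩ Y. In each case x ∈ Y ∪ (Y ∩ C), so Y ⊆ Y ∪ (Y ∩ C).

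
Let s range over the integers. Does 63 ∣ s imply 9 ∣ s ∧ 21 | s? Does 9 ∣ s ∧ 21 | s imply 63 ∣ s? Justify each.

Both directions hold; the statement is true.

(→) If 63 ∣ s, write s = 63q. Since 63 = 7·9, s = 9·(7q), so 9 ∣ s; and since 63 = 3·21, s = 21·(3q), so 21 ∣ s.

(←) Suppose 9 ∣ s and 21 ∣ s. Any common multiple of 9 and 21 is a multiple of their lcm; here lcm(9, 21) = 9·21/gcd(9, 21) = 189/3 = 63, so 63 ∣ s.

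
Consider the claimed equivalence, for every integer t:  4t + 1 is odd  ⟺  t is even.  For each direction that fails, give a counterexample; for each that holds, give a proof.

The forward direction fails; the converse holds.

(⟹) This fails: take t = 1. Then 4t + 1 = 5, which is odd, yet t = 1 is odd, not even.

(⟸) Suppose t is even. Since 4 is even, 4t is even for every t, so 4t + 1 has the same parity as 1, which is odd. Hence 4t + 1 is odd.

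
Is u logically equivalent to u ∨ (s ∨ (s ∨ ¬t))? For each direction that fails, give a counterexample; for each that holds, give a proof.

Only the forward implication holds.

(⇒) Assume the antecedent. If u is true, u ∨ (s ∨ (s ∨ ¬t)) reduces to true regardless of the other variables. If u is false, the antecedent cannot hold. Either way u ∨ (s ∨ (s ∨ ¬t)) holds.

(⇐) This fails. Under u = F, s = F, t = F, the left side is false but the right side is true.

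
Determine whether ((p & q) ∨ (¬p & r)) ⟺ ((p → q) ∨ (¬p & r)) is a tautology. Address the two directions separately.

Only the forward direction holds.

(⟸) This fails. Under r = F, q = F, p = F, the left side is false but the right side is true.

(⟹) Assume the antecedent. If q is true, (p → q) ∨ (¬p & r) reduces to true regardless of the other variables. If q is false, the antecedent forces (r = T, q = F, p = F), and (p → q) ∨ (¬p & r) holds there. Either way (p → q) ∨ (¬p & r) holds.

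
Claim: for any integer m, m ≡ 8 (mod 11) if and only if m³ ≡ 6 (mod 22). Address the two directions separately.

The forward direction fails; the converse holds.

(→) This fails: take m = 19. Then 19 ≡ 8 (mod 11), but 19³ = 6859 ≡ 17 (mod 22), not 6.

(←) Conversely, the residues r modulo 22 with r³ ≡ 6 (mod 22) are exactly {8}, and each is ≡ 8 (mod 11).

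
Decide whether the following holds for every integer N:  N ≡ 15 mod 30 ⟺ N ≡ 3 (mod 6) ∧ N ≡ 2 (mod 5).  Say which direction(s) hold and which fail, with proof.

(⇒) This fails: N = 15 gives 15 ≡ 15 (mod 30) but 15 ≡ 0 (mod 5), so the conjunction on the right does not hold.

(⇐) This fails: N = 27 satisfies both congruences on the right (27 ≡ 3 mod 6 and 27 ≡ 2 mod 5) yet 27 ≡ 27 (mod 30), not 15.

Both directions fail.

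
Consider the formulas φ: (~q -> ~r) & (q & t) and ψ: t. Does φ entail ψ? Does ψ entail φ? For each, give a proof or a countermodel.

Only the forward implication holds.

(→) Assume the antecedent. If r is true, the antecedent forces (r = T, t = T, q = T), and t holds there. If r is false, the antecedent forces (r = F, t = T, q = T), and t holds there. Either way t holds.

(←) This fails. Under r = F, t = T, q = F, the left side is false but the right side is true.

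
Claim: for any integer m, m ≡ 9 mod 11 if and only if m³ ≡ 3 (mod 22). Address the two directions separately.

(⇒) This fails: take m = 20. Then 20 ≡ 9 (mod 11), but 20³ = 8000 ≡ 14 (mod 22), not 3.

(⇐) Conversely, the residues r modulo 22 with r³ ≡ 3 (mod 22) are exactly {9}, and each is ≡ 9 (mod 11).

Not equivalent: only (⇐) holds.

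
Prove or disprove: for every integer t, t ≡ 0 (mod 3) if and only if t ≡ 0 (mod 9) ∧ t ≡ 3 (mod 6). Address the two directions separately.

Not equivalent: only (⇐) holds.

(⇐) If t ≡ 0 (mod 9) and t ≡ 3 (mod 6), then by the Chinese remainder theorem t ≡ 9 (mod 18). Since 9 ≡ 0 (mod 3) and 3 ∣ 18, we get t ≡ 0 (mod 3).

(⇒) This fails: t = 0 gives 0 ≡ 0 (mod 3) but 0 ≡ 0 (mod 6), so the conjunction on the right does not hold.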